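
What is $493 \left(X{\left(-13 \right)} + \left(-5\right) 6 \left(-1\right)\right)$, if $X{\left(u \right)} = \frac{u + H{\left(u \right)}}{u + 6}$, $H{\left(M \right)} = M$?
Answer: $\frac{116348}{7} \approx 16621.0$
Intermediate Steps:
$X{\left(u \right)} = \frac{2 u}{6 + u}$ ($X{\left(u \right)} = \frac{u + u}{u + 6} = \frac{2 u}{6 + u}$)
$493 \left(X{\left(-13 \right)} + \left(-5\right) 6 \left(-1\right)\right) = 493 \left(2 \left(-13\right) \frac{1}{6 - 13} + \left(-5\right) 6 \left(-1\right)\right) = 493 \left(2 \left(-13\right) \frac{1}{-7} - -30\right) = 493 \left(2 \left(-13\right) \left(- \frac{1}{7}\right) + 30\right) = 493 \left(\frac{26}{7} + 30\right) = 493 \cdot \frac{236}{7} = \frac{116348}{7}$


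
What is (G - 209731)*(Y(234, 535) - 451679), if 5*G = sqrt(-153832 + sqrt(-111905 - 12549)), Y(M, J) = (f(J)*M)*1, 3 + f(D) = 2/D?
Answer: 50759802784277/535 - 242023367*sqrt(-153832 + I*sqrt(124454))/2675 ≈ 9.4878e+10 - 3.5486e+7*I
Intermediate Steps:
f(D) = -3 + 2/D
Y(M, J) = M*(-3 + 2/J) (Y(M, J) = ((-3 + 2/J)*M)*1 = (M*(-3 + 2/J))*1 = M*(-3 + 2/J))
G = sqrt(-153832 + I*sqrt(124454))/5 (G = sqrt(-153832 + sqrt(-111905 - 12549))/5 = sqrt(-153832 + sqrt(-124454))/5 = sqrt(-153832 + I*sqrt(124454))/5 ≈ 0.089946 + 78.443*I)
(G - 209731)*(Y(234, 535) - 451679) = (sqrt(-153832 + I*sqrt(124454))/5 - 209731)*(234*(2 - 3*535)/535 - 451679) = (-209731 + sqrt(-153832 + I*sqrt(124454))/5)*(234*(1/535)*(2 - 1605) - 451679) = (-209731 + sqrt(-153832 + I*sqrt(124454))/5)*(234*(1/535)*(-1603) - 451679) = (-209731 + sqrt(-153832 + I*sqrt(124454))/5)*(-375102/535 - 451679) = (-209731 + sqrt(-153832 + I*sqrt(124454))/5)*(-242023367/535) = 50759802784277/535 - 242023367*sqrt(-153832 + I*sqrt(124454))/2675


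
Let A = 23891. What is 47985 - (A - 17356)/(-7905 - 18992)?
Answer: 1290659080/26897 ≈ 47985.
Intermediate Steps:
47985 - (A - 17356)/(-7905 - 18992) = 47985 - (23891 - 17356)/(-7905 - 18992) = 47985 - 6535/(-26897) = 47985 - 6535*(-1)/26897 = 47985 - 1*(-6535/26897) = 47985 + 6535/26897 = 1290659080/26897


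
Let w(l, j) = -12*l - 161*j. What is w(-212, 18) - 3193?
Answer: -3547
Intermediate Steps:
w(l, j) = -161*j - 12*l
w(-212, 18) - 3193 = (-161*18 - 12*(-212)) - 3193 = (-2898 + 2544) - 3193 = -354 - 3193 = -3547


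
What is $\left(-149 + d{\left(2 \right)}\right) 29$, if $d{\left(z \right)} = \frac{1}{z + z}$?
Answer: $- \frac{17255}{4} \approx -4313.8$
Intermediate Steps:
$d{\left(z \right)} = \frac{1}{2 z}$
$\left(-149 + d{\left(2 \right)}\right) 29 = \left(-149 + \frac{1}{2 \cdot 2}\right) 29 = \left(-149 + \frac{1}{2} \cdot \frac{1}{2}\right) 29 = \left(-149 + \frac{1}{4}\right) 29 = \left(- \frac{595}{4}\right) 29 = - \frac{17255}{4}$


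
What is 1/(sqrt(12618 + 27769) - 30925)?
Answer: -30925/956315238 - sqrt(40387)/956315238 ≈ -3.2548e-5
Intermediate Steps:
1/(sqrt(12618 + 27769) - 30925) = 1/(sqrt(40387) - 30925) = 1/(-30925 + sqrt(40387))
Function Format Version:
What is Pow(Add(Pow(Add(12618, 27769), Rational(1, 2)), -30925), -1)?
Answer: Add(Rational(-30925, 956315238), Mul(Rational(-1, 956315238), Pow(40387, Rational(1, 2)))) ≈ -3.2548e-5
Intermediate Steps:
Pow(Add(Pow(Add(12618, 27769), Rational(1, 2)), -30925), -1) = Pow(Add(Pow(40387, Rational(1, 2)), -30925), -1) = Pow(Add(-30925, Pow(40387, Rational(1, 2))), -1)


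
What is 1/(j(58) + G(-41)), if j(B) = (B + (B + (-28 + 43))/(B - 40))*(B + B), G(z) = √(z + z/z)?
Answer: 291537/2098614518 - 81*I*√10/2098614518 ≈ 0.00013892 - 1.2205e-7*I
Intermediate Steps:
G(z) = √(1 + z) (G(z) = √(z + 1) = √(1 + z))
j(B) = 2*B*(B + (15 + B)/(-40 + B)) (j(B) = (B + (B + 15)/(-40 + B))*(2*B) = (B + (15 + B)/(-40 + B))*(2*B) = 2*B*(B + (15 + B)/(-40 + B)))
1/(j(58) + G(-41)) = 1/(2*58*(15 + 58² - 39*58)/(-40 + 58) + √(1 - 41)) = 1/(2*58*(15 + 3364 - 2262)/18 + √(-40)) = 1/(2*58*(1/18)*1117 + 2*I*√10) = 1/(64786/9 + 2*I*√10)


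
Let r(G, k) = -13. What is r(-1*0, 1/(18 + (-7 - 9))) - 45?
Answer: -58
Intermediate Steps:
r(-1*0, 1/(18 + (-7 - 9))) - 45 = -13 - 45 = -58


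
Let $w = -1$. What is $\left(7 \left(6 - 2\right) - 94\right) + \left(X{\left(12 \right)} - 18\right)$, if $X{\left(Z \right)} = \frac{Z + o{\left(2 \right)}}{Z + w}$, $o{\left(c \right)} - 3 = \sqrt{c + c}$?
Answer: $- \frac{907}{11} \approx -82.455$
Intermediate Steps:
$o{\left(c \right)} = 3 + \sqrt{2} \sqrt{c}$ ($o{\left(c \right)} = 3 + \sqrt{c + c} = 3 + \sqrt{2 c} = 3 + \sqrt{2} \sqrt{c}$)
$X{\left(Z \right)} = \frac{5 + Z}{-1 + Z}$ ($X{\left(Z \right)} = \frac{Z + \left(3 + \sqrt{2} \sqrt{2}\right)}{Z - 1} = \frac{Z + \left(3 + 2\right)}{-1 + Z} = \frac{Z + 5}{-1 + Z} = \frac{5 + Z}{-1 + Z}$)
$\left(7 \left(6 - 2\right) - 94\right) + \left(X{\left(12 \right)} - 18\right) = \left(7 \left(6 - 2\right) - 94\right) - \left(18 - \frac{5 + 12}{-1 + 12}\right) = \left(7 \cdot 4 - 94\right) - \left(18 - \frac{1}{11} \cdot 17\right) = \left(28 - 94\right) + \left(\frac{1}{11} \cdot 17 - 18\right) = -66 + \left(\frac{17}{11} - 18\right) = -66 - \frac{181}{11} = - \frac{907}{11}$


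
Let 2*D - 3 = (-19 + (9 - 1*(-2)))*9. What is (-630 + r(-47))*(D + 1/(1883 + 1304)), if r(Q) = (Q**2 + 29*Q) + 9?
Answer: -49477725/6374 ≈ -7762.4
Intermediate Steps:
r(Q) = 9 + Q**2 + 29*Q
D = -69/2 (D = 3/2 + ((-19 + (9 - 1*(-2)))*9)/2 = 3/2 + ((-19 + (9 + 2))*9)/2 = 3/2 + ((-19 + 11)*9)/2 = 3/2 + (-8*9)/2 = 3/2 + (1/2)*(-72) = 3/2 - 36 = -69/2 ≈ -34.500)
(-630 + r(-47))*(D + 1/(1883 + 1304)) = (-630 + (9 + (-47)**2 + 29*(-47)))*(-69/2 + 1/(1883 + 1304)) = (-630 + (9 + 2209 - 1363))*(-69/2 + 1/3187) = (-630 + 855)*(-69/2 + 1/3187) = 225*(-219901/6374) = -49477725/6374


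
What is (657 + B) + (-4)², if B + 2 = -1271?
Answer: -600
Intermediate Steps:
B = -1273 (B = -2 - 1271 = -1273)
(657 + B) + (-4)² = (657 - 1273) + (-4)² = -616 + 16 = -600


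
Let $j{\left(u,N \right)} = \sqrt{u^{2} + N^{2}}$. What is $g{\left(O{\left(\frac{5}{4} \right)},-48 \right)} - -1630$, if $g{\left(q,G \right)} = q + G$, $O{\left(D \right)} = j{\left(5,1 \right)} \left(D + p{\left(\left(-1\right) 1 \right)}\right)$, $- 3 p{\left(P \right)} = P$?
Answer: $1582 + \frac{19 \sqrt{26}}{12} \approx 1590.1$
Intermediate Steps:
$j{\left(u,N \right)} = \sqrt{N^{2} + u^{2}}$
$p{\left(P \right)} = - \frac{P}{3}$
$O{\left(D \right)} = \sqrt{26} \left(\frac{1}{3} + D\right)$ ($O{\left(D \right)} = \sqrt{1^{2} + 5^{2}} \left(D - \frac{\left(-1\right) 1}{3}\right) = \sqrt{1 + 25} \left(D - - \frac{1}{3}\right) = \sqrt{26} \left(D + \frac{1}{3}\right) = \sqrt{26} \left(\frac{1}{3} + D\right)$)
$g{\left(q,G \right)} = G + q$
$g{\left(O{\left(\frac{5}{4} \right)},-48 \right)} - -1630 = \left(-48 + \sqrt{26} \left(\frac{1}{3} + \frac{5}{4}\right)\right) - -1630 = \left(-48 + \sqrt{26} \left(\frac{1}{3} + 5 \cdot \frac{1}{4}\right)\right) + 1630 = \left(-48 + \sqrt{26} \left(\frac{1}{3} + \frac{5}{4}\right)\right) + 1630 = \left(-48 + \sqrt{26} \cdot \frac{19}{12}\right) + 1630 = \left(-48 + \frac{19 \sqrt{26}}{12}\right) + 1630 = 1582 + \frac{19 \sqrt{26}}{12}$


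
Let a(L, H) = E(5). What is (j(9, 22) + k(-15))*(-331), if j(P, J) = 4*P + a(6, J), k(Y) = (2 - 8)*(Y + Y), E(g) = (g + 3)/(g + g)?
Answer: -358804/5 ≈ -71761.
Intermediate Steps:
E(g) = (3 + g)/(2*g) (E(g) = (3 + g)/((2*g)) = (3 + g)*(1/(2*g)) = (3 + g)/(2*g))
a(L, H) = ⅘ (a(L, H) = (½)*(3 + 5)/5 = (½)*(⅕)*8 = ⅘)
k(Y) = -12*Y
j(P, J) = ⅘ + 4*P (j(P, J) = 4*P + ⅘ = ⅘ + 4*P)
(j(9, 22) + k(-15))*(-331) = ((⅘ + 4*9) - 12*(-15))*(-331) = ((⅘ + 36) + 180)*(-331) = (184/5 + 180)*(-331) = (1084/5)*(-331) = -358804/5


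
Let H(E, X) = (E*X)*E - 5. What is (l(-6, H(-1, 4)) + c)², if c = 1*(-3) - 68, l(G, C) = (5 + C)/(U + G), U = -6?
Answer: 45796/9 ≈ 5088.4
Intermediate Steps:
H(E, X) = -5 + X*E² (H(E, X) = X*E² - 5 = -5 + X*E²)
l(G, C) = (5 + C)/(-6 + G)
c = -71 (c = -3 - 68 = -71)
(l(-6, H(-1, 4)) + c)² = ((5 + (-5 + 4*(-1)²))/(-6 - 6) - 71)² = ((5 + (-5 + 4*1))/(-12) - 71)² = (-(5 + (-5 + 4))/12 - 71)² = (-(5 - 1)/12 - 71)² = (-1/12*4 - 71)² = (-⅓ - 71)² = (-214/3)² = 45796/9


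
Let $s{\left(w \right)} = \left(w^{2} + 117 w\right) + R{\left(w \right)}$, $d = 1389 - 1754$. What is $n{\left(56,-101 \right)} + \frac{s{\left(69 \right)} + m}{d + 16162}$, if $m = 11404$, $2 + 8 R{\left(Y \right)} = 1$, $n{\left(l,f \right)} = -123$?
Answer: $- \frac{15350345}{126376} \approx -121.47$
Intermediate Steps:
$R{\left(Y \right)} = - \frac{1}{8}$ ($R{\left(Y \right)} = - \frac{1}{4} + \frac{1}{8} \cdot 1 = - \frac{1}{4} + \frac{1}{8} = - \frac{1}{8}$)
$d = -365$
$s{\left(w \right)} = - \frac{1}{8} + w^{2} + 117 w$ ($s{\left(w \right)} = \left(w^{2} + 117 w\right) - \frac{1}{8} = - \frac{1}{8} + w^{2} + 117 w$)
$n{\left(56,-101 \right)} + \frac{s{\left(69 \right)} + m}{d + 16162} = -123 + \frac{\left(- \frac{1}{8} + 69^{2} + 117 \cdot 69\right) + 11404}{-365 + 16162} = -123 + \frac{\left(- \frac{1}{8} + 4761 + 8073\right) + 11404}{15797} = -123 + \left(\frac{102671}{8} + 11404\right) \frac{1}{15797} = -123 + \frac{193903}{8} \cdot \frac{1}{15797} = -123 + \frac{193903}{126376} = - \frac{15350345}{126376}$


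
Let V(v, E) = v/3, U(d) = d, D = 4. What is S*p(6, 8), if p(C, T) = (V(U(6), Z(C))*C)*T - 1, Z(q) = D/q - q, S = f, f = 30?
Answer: 2850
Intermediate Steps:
S = 30
Z(q) = -q + 4/q (Z(q) = 4/q - q = -q + 4/q)
V(v, E) = v/3 (V(v, E) = v*(⅓) = v/3)
p(C, T) = -1 + 2*C*T (p(C, T) = (((⅓)*6)*C)*T - 1 = (2*C)*T - 1 = 2*C*T - 1 = -1 + 2*C*T)
S*p(6, 8) = 30*(-1 + 2*6*8) = 30*(-1 + 96) = 30*95 = 2850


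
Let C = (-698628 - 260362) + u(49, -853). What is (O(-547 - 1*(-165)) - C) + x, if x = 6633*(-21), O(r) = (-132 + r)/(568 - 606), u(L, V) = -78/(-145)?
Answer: 2258301018/2755 ≈ 8.1971e+5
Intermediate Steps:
u(L, V) = 78/145 (u(L, V) = -78*(-1/145) = 78/145)
O(r) = 66/19 - r/38 (O(r) = (-132 + r)/(-38) = (-132 + r)*(-1/38) = 66/19 - r/38)
x = -139293
C = -139053472/145 (C = (-698628 - 260362) + 78/145 = -958990 + 78/145 = -139053472/145 ≈ -9.5899e+5)
(O(-547 - 1*(-165)) - C) + x = ((66/19 - (-547 - 1*(-165))/38) - 1*(-139053472/145)) - 139293 = ((66/19 - (-547 + 165)/38) + 139053472/145) - 139293 = ((66/19 - 1/38*(-382)) + 139053472/145) - 139293 = ((66/19 + 191/19) + 139053472/145) - 139293 = (257/19 + 139053472/145) - 139293 = 2642053233/2755 - 139293 = 2258301018/2755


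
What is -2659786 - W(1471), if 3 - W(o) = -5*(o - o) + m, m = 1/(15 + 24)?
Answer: -103731770/39 ≈ -2.6598e+6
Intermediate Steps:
m = 1/39 ≈ 0.025641
W(o) = 116/39 (W(o) = 3 - (-5*(o - o) + 1/39) = 3 - (-5*0 + 1/39) = 3 - (0 + 1/39) = 3 - 1*1/39 = 3 - 1/39 = 116/39)
-2659786 - W(1471) = -2659786 - 1*116/39 = -2659786 - 116/39 = -103731770/39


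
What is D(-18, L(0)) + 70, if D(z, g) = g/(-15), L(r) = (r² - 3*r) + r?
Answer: 70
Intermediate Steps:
L(r) = r² - 2*r
D(z, g) = -g/15 (D(z, g) = g*(-1/15) = -g/15)
D(-18, L(0)) + 70 = -0*(-2 + 0) + 70 = -0*(-2) + 70 = -1/15*0 + 70 = 0 + 70 = 70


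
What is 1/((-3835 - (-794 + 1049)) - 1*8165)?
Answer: -1/12255 ≈ -8.1599e-5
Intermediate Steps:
1/((-3835 - (-794 + 1049)) - 1*8165) = 1/((-3835 - 1*255) - 8165) = 1/((-3835 - 255) - 8165) = 1/(-4090 - 8165) = 1/(-12255) = -1/12255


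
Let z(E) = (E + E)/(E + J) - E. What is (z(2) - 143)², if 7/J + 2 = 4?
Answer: 2518569/121 ≈ 20815.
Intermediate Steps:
J = 7/2 (J = 7/(-2 + 4) = 7/2 ≈ 3.5000)
z(E) = -E + 2*E/(7/2 + E) (z(E) = (E + E)/(E + 7/2) - E = (2*E)/(7/2 + E) - E = 2*E/(7/2 + E) - E = -E + 2*E/(7/2 + E))
(z(2) - 143)² = (-1*2*(3 + 2*2)/(7 + 2*2) - 143)² = (-1*2*(3 + 4)/(7 + 4) - 143)² = (-1*2*7/11 - 143)² = (-1*2*1/11*7 - 143)² = (-14/11 - 143)² = (-1587/11)² = 2518569/121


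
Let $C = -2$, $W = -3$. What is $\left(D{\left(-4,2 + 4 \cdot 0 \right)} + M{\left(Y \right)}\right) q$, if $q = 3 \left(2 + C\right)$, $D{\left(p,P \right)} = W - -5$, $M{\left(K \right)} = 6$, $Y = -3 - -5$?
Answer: $0$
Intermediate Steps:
$Y = 2$ ($Y = -3 + 5 = 2$)
$D{\left(p,P \right)} = 2$ ($D{\left(p,P \right)} = -3 - -5 = -3 + 5 = 2$)
$q = 0$ ($q = 3 \left(2 - 2\right) = 3 \cdot 0 = 0$)
$\left(D{\left(-4,2 + 4 \cdot 0 \right)} + M{\left(Y \right)}\right) q = \left(2 + 6\right) 0 = 8 \cdot 0 = 0$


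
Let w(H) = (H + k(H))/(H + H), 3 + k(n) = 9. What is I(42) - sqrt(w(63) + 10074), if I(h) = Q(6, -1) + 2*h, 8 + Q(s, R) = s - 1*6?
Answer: 76 - sqrt(17771502)/42 ≈ -24.372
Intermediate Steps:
Q(s, R) = -14 + s (Q(s, R) = -8 + (s - 1*6) = -8 + (s - 6) = -8 + (-6 + s) = -14 + s)
k(n) = 6 (k(n) = -3 + 9 = 6)
w(H) = (6 + H)/(2*H) (w(H) = (H + 6)/(H + H) = (6 + H)/((2*H)) = (6 + H)*(1/(2*H)) = (6 + H)/(2*H))
I(h) = -8 + 2*h (I(h) = (-14 + 6) + 2*h = -8 + 2*h)
I(42) - sqrt(w(63) + 10074) = (-8 + 2*42) - sqrt((1/2)*(6 + 63)/63 + 10074) = (-8 + 84) - sqrt((1/2)*(1/63)*69 + 10074) = 76 - sqrt(23/42 + 10074) = 76 - sqrt(423131/42) = 76 - sqrt(17771502)/42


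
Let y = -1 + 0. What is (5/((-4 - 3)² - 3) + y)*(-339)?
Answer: 13899/46 ≈ 302.15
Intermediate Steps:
y = -1
(5/((-4 - 3)² - 3) + y)*(-339) = (5/((-4 - 3)² - 3) - 1)*(-339) = (5/((-7)² - 3) - 1)*(-339) = (5/(49 - 3) - 1)*(-339) = (5/46 - 1)*(-339) = -41/46*(-339) = 13899/46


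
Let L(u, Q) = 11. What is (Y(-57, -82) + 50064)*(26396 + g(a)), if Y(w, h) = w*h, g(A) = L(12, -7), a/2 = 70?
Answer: 1445466366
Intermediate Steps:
a = 140 (a = 2*70 = 140)
g(A) = 11
Y(w, h) = h*w
(Y(-57, -82) + 50064)*(26396 + g(a)) = (-82*(-57) + 50064)*(26396 + 11) = (4674 + 50064)*26407 = 54738*26407 = 1445466366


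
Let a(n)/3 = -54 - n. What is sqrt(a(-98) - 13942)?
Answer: I*sqrt(13810) ≈ 117.52*I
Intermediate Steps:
a(n) = -162 - 3*n (a(n) = 3*(-54 - n) = -162 - 3*n)
sqrt(a(-98) - 13942) = sqrt((-162 - 3*(-98)) - 13942) = sqrt((-162 + 294) - 13942) = sqrt(132 - 13942) = sqrt(-13810) = I*sqrt(13810)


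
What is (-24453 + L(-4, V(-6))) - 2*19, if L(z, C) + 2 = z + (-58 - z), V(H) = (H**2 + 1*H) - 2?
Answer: -24551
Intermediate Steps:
V(H) = -2 + H + H**2 (V(H) = (H**2 + H) - 2 = (H + H**2) - 2 = -2 + H + H**2)
L(z, C) = -60 (L(z, C) = -2 + (z + (-58 - z)) = -2 - 58 = -60)
(-24453 + L(-4, V(-6))) - 2*19 = (-24453 - 60) - 2*19 = -24513 - 38 = -24551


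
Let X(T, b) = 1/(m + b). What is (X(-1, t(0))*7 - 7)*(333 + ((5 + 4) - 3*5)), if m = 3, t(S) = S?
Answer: -1526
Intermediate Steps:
X(T, b) = 1/(3 + b)
(X(-1, t(0))*7 - 7)*(333 + ((5 + 4) - 3*5)) = (7/(3 + 0) - 7)*(333 + ((5 + 4) - 3*5)) = (7/3 - 7)*(333 + (9 - 15)) = ((⅓)*7 - 7)*(333 - 6) = (7/3 - 7)*327 = -14/3*327 = -1526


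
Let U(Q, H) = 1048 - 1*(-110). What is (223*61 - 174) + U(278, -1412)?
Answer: 14587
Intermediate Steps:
U(Q, H) = 1158 (U(Q, H) = 1048 + 110 = 1158)
(223*61 - 174) + U(278, -1412) = (223*61 - 174) + 1158 = (13603 - 174) + 1158 = 13429 + 1158 = 14587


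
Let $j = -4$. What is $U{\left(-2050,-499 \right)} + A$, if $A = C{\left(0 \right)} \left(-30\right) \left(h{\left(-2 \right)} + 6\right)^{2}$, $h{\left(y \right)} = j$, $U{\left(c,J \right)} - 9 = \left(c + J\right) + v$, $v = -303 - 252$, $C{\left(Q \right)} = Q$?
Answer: $-3095$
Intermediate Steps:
$v = -555$
$U{\left(c,J \right)} = -546 + J + c$ ($U{\left(c,J \right)} = 9 - \left(555 - J - c\right) = 9 + \left(-555 + J + c\right) = -546 + J + c$)
$h{\left(y \right)} = -4$
$A = 0$ ($A = 0 \left(-30\right) \left(-4 + 6\right)^{2} = 0 \cdot 2^{2} = 0 \cdot 4 = 0$)
$U{\left(-2050,-499 \right)} + A = \left(-546 - 499 - 2050\right) + 0 = -3095 + 0 = -3095$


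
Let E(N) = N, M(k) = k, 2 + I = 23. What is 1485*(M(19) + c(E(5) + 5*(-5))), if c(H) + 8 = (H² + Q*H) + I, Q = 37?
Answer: -457380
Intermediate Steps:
I = 21 (I = -2 + 23 = 21)
c(H) = 13 + H² + 37*H (c(H) = -8 + ((H² + 37*H) + 21) = -8 + (21 + H² + 37*H) = 13 + H² + 37*H)
1485*(M(19) + c(E(5) + 5*(-5))) = 1485*(19 + (13 + (5 + 5*(-5))² + 37*(5 + 5*(-5)))) = 1485*(19 + (13 + (5 - 25)² + 37*(5 - 25))) = 1485*(19 + (13 + (-20)² + 37*(-20))) = 1485*(19 + (13 + 400 - 740)) = 1485*(19 - 327) = 1485*(-308) = -457380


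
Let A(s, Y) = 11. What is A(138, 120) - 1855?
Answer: -1844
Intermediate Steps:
A(138, 120) - 1855 = 11 - 1855 = -1844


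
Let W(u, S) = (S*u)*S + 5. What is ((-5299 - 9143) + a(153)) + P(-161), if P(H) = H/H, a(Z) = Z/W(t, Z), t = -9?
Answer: -3042372269/210676 ≈ -14441.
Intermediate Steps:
W(u, S) = 5 + u*S**2 (W(u, S) = u*S**2 + 5 = 5 + u*S**2)
a(Z) = Z/(5 - 9*Z**2)
P(H) = 1
((-5299 - 9143) + a(153)) + P(-161) = ((-5299 - 9143) - 1*153/(-5 + 9*153**2)) + 1 = (-14442 - 1*153/(-5 + 9*23409)) + 1 = (-14442 - 1*153/(-5 + 210681)) + 1 = (-14442 - 1*153/210676) + 1 = (-14442 - 1*153*1/210676) + 1 = (-14442 - 153/210676) + 1 = -3042582945/210676 + 1 = -3042372269/210676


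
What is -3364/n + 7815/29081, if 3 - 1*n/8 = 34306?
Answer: 560613011/1995131086 ≈ 0.28099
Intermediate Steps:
n = -274424 (n = 24 - 8*34306 = 24 - 274448 = -274424)
-3364/n + 7815/29081 = -3364/(-274424) + 7815/29081 = -3364*(-1/274424) + 7815*(1/29081) = 841/68606 + 7815/29081 = 560613011/1995131086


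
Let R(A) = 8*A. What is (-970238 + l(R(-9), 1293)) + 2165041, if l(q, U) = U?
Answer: 1196096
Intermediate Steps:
(-970238 + l(R(-9), 1293)) + 2165041 = (-970238 + 1293) + 2165041 = -968945 + 2165041 = 1196096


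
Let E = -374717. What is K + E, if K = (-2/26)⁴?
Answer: -10702292236/28561 ≈ -3.7472e+5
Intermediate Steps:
K = 1/28561 (K = (-2*1/26)⁴ = (-1/13)⁴ = 1/28561 ≈ 3.5013e-5)
K + E = 1/28561 - 374717 = -10702292236/28561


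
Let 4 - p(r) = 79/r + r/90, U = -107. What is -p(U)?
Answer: -57079/9630 ≈ -5.9272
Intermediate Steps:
p(r) = 4 - 79/r - r/90 (p(r) = 4 - (79/r + r/90) = 4 + (-79/r - r/90) = 4 - 79/r - r/90)
-p(U) = -(4 - 79/(-107) - 1/90*(-107)) = -(4 - 79*(-1/107) + 107/90) = -(4 + 79/107 + 107/90) = -1*57079/9630 = -57079/9630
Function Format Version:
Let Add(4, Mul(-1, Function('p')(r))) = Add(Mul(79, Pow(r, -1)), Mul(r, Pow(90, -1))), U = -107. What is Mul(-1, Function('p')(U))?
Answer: Rational(-57079, 9630) ≈ -5.9272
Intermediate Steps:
Function('p')(r) = Add(4, Mul(-79, Pow(r, -1)), Mul(Rational(-1, 90), r)) (Function('p')(r) = Add(4, Mul(-1, Add(Mul(79, Pow(r, -1)), Mul(r, Pow(90, -1))))) = Add(4, Mul(-1, Add(Mul(79, Pow(r, -1)), Mul(r, Rational(1, 90))))) = Add(4, Mul(-1, Add(Mul(79, Pow(r, -1)), Mul(Rational(1, 90), r)))) = Add(4, Add(Mul(-79, Pow(r, -1)), Mul(Rational(-1, 90), r))) = Add(4, Mul(-79, Pow(r, -1)), Mul(Rational(-1, 90), r)))
Mul(-1, Function('p')(U)) = Mul(-1, Add(4, Mul(-79, Pow(-107, -1)), Mul(Rational(-1, 90), -107))) = Mul(-1, Add(4, Mul(-79, Rational(-1, 107)), Rational(107, 90))) = Mul(-1, Add(4, Rational(79, 107), Rational(107, 90))) = Mul(-1, Rational(57079, 9630)) = Rational(-57079, 9630)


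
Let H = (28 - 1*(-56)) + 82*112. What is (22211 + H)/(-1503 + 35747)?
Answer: 4497/4892 ≈ 0.91926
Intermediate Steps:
H = 9268 (H = (28 + 56) + 9184 = 84 + 9184 = 9268)
(22211 + H)/(-1503 + 35747) = (22211 + 9268)/(-1503 + 35747) = 31479/34244 = 31479*(1/34244) = 4497/4892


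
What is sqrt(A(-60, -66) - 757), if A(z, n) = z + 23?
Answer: I*sqrt(794) ≈ 28.178*I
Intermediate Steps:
A(z, n) = 23 + z
sqrt(A(-60, -66) - 757) = sqrt((23 - 60) - 757) = sqrt(-37 - 757) = sqrt(-794) = I*sqrt(794)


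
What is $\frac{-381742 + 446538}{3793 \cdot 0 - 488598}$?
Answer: $- \frac{32398}{244299} \approx -0.13262$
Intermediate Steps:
$\frac{-381742 + 446538}{3793 \cdot 0 - 488598} = \frac{64796}{0 - 488598} = \frac{64796}{-488598} = 64796 \left(- \frac{1}{488598}\right) = - \frac{32398}{244299}$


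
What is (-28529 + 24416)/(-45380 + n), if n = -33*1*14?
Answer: 4113/45842 ≈ 0.089721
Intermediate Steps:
n = -462 (n = -33*14 = -462)
(-28529 + 24416)/(-45380 + n) = (-28529 + 24416)/(-45380 - 462) = -4113/(-45842) = -4113*(-1/45842) = 4113/45842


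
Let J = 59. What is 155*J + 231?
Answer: 9376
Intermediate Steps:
155*J + 231 = 155*59 + 231 = 9145 + 231 = 9376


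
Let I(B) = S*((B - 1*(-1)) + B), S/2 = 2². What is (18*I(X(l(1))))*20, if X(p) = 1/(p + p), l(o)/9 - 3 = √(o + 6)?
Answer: 3360 - 160*√7 ≈ 2936.7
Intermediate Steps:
l(o) = 27 + 9*√(6 + o) (l(o) = 27 + 9*√(o + 6) = 27 + 9*√(6 + o))
S = 8 (S = 2*2² = 2*4 = 8)
X(p) = 1/(2*p)
I(B) = 8 + 16*B (I(B) = 8*((B - 1*(-1)) + B) = 8*((B + 1) + B) = 8*((1 + B) + B) = 8*(1 + 2*B) = 8 + 16*B)
(18*I(X(l(1))))*20 = (18*(8 + 16*(1/(2*(27 + 9*√(6 + 1))))))*20 = (18*(8 + 16*(1/(2*(27 + 9*√7)))))*20 = (18*(8 + 8/(27 + 9*√7)))*20 = (144 + 144/(27 + 9*√7))*20 = 2880 + 2880/(27 + 9*√7)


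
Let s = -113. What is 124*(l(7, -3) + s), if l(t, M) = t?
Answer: -13144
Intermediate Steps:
124*(l(7, -3) + s) = 124*(7 - 113) = 124*(-106) = -13144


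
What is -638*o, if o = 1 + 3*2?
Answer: -4466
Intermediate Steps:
o = 7 (o = 1 + 6 = 7)
-638*o = -638*7 = -4466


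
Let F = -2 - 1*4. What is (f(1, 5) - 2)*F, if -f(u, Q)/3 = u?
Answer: 30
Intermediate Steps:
F = -6 (F = -2 - 4 = -6)
f(u, Q) = -3*u
(f(1, 5) - 2)*F = (-3*1 - 2)*(-6) = (-3 - 2)*(-6) = -5*(-6) = 30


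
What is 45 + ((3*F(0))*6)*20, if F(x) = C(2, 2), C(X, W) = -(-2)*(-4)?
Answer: -2835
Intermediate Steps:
C(X, W) = -8 (C(X, W) = -1*8 = -8)
F(x) = -8
45 + ((3*F(0))*6)*20 = 45 + ((3*(-8))*6)*20 = 45 - 24*6*20 = 45 - 144*20 = 45 - 2880 = -2835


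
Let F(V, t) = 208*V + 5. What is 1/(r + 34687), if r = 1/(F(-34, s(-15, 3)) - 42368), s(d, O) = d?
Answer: 49435/1714751844 ≈ 2.8829e-5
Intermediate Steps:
F(V, t) = 5 + 208*V
r = -1/49435 (r = 1/((5 + 208*(-34)) - 42368) = 1/((5 - 7072) - 42368) = 1/(-7067 - 42368) = 1/(-49435) = -1/49435 ≈ -2.0229e-5)
1/(r + 34687) = 1/(-1/49435 + 34687) = 1/(1714751844/49435) = 49435/1714751844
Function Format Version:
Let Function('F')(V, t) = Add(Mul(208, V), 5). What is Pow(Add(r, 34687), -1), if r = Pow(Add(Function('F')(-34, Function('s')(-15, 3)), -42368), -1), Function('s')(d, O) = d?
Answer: Rational(49435, 1714751844) ≈ 2.8829e-5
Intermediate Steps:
Function('F')(V, t) = Add(5, Mul(208, V))
r = Rational(-1, 49435) (r = Pow(Add(Add(5, Mul(208, -34)), -42368), -1) = Pow(Add(Add(5, -7072), -42368), -1) = Pow(Add(-7067, -42368), -1) = Pow(-49435, -1) = Rational(-1, 49435) ≈ -2.0229e-5)
Pow(Add(r, 34687), -1) = Pow(Add(Rational(-1, 49435), 34687), -1) = Pow(Rational(1714751844, 49435), -1) = Rational(49435, 1714751844)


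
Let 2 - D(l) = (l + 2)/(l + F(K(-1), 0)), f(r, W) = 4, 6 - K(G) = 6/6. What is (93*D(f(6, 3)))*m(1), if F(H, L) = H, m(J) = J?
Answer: 124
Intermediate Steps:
K(G) = 5 (K(G) = 6 - 6/6 = 6 - 1*1 = 6 - 1 = 5)
D(l) = 2 - (2 + l)/(5 + l) (D(l) = 2 - (l + 2)/(l + 5) = 2 - (2 + l)/(5 + l))
(93*D(f(6, 3)))*m(1) = (93*((8 + 4)/(5 + 4)))*1 = (93*(12/9))*1 = (93*((⅑)*12))*1 = (93*(4/3))*1 = 124*1 = 124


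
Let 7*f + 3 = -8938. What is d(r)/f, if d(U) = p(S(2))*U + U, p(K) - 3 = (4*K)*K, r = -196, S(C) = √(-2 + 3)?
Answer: 10976/8941 ≈ 1.2276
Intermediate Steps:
f = -8941/7 (f = -3/7 + (⅐)*(-8938) = -3/7 - 8938/7 = -8941/7 ≈ -1277.3)
S(C) = 1 (S(C) = √1 = 1)
p(K) = 3 + 4*K² (p(K) = 3 + (4*K)*K = 3 + 4*K²)
d(U) = 8*U (d(U) = (3 + 4*1²)*U + U = (3 + 4*1)*U + U = (3 + 4)*U + U = 7*U + U = 8*U)
d(r)/f = (8*(-196))/(-8941/7) = -1568*(-7/8941) = 10976/8941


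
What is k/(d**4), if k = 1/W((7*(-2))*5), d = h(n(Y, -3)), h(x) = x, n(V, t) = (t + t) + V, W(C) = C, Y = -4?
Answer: -1/700000 ≈ -1.4286e-6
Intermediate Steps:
n(V, t) = V + 2*t (n(V, t) = 2*t + V = V + 2*t)
d = -10 (d = -4 + 2*(-3) = -4 - 6 = -10)
k = -1/70 (k = 1/((7*(-2))*5) = 1/(-14*5) = 1/(-70) = -1/70 ≈ -0.014286)
k/(d**4) = -1/(70*((-10)**4)) = -1/70/10000 = -1/70*1/10000 = -1/700000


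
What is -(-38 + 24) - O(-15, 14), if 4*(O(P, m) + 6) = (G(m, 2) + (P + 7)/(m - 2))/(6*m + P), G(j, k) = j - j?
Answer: 8281/414 ≈ 20.002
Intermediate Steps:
G(j, k) = 0
O(P, m) = -6 + (7 + P)/(4*(-2 + m)*(P + 6*m)) (O(P, m) = -6 + ((0 + (P + 7)/(m - 2))/(6*m + P))/4 = -6 + ((0 + (7 + P)/(-2 + m))/(P + 6*m))/4 = -6 + (((7 + P)/(-2 + m))/(P + 6*m))/4 = -6 + ((7 + P)/((-2 + m)*(P + 6*m)))/4 = -6 + (7 + P)/(4*(-2 + m)*(P + 6*m)))
-(-38 + 24) - O(-15, 14) = -(-38 + 24) - (7 - 144*14**2 + 49*(-15) + 288*14 - 24*(-15)*14)/(4*(-12*14 - 2*(-15) + 6*14**2 - 15*14)) = -1*(-14) - (7 - 144*196 - 735 + 4032 + 5040)/(4*(-168 + 30 + 6*196 - 210)) = 14 - (7 - 28224 - 735 + 4032 + 5040)/(4*(-168 + 30 + 1176 - 210)) = 14 - (-19880)/(4*828) = 14 - 1*(-2485/414) = 14 + 2485/414 = 8281/414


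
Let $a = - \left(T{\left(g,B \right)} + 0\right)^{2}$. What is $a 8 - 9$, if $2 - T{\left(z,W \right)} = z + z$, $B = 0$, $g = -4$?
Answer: $-809$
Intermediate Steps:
$T{\left(z,W \right)} = 2 - 2 z$ ($T{\left(z,W \right)} = 2 - \left(z + z\right) = 2 - 2 z$)
$a = -100$ ($a = - \left(\left(2 - -8\right) + 0\right)^{2} = - \left(\left(2 + 8\right) + 0\right)^{2} = - \left(10 + 0\right)^{2} = - 10^{2} = \left(-1\right) 100 = -100$)
$a 8 - 9 = \left(-100\right) 8 - 9 = -800 - 9 = -809$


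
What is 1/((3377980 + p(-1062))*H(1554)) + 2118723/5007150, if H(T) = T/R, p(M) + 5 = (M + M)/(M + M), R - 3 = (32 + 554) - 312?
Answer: 205962450147473/486748269428400 ≈ 0.42314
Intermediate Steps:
R = 277 (R = 3 + ((32 + 554) - 312) = 3 + (586 - 312) = 3 + 274 = 277)
p(M) = -4 (p(M) = -5 + (M + M)/(M + M) = -5 + (2*M)/((2*M)) = -5 + (2*M)*(1/(2*M)) = -5 + 1 = -4)
H(T) = T/277
1/((3377980 + p(-1062))*H(1554)) + 2118723/5007150 = 1/((3377980 - 4)*(((1/277)*1554))) + 2118723/5007150 = 1/(3377976*(1554/277)) + 2118723*(1/5007150) = (1/3377976)*(277/1554) + 706241/1669050 = 277/5249374704 + 706241/1669050 = 205962450147473/486748269428400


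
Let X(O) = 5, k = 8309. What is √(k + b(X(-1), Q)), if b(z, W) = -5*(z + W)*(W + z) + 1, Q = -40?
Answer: √2185 ≈ 46.744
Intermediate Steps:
b(z, W) = 1 - 5*(W + z)² (b(z, W) = -5*(W + z)*(W + z) + 1 = -5*(W + z)² + 1 = 1 - 5*(W + z)²)
√(k + b(X(-1), Q)) = √(8309 + (1 - 5*(-40 + 5)²)) = √(8309 + (1 - 5*(-35)²)) = √(8309 + (1 - 5*1225)) = √(8309 + (1 - 6125)) = √(8309 - 6124) = √2185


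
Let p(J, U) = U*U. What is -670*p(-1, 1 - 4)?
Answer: -6030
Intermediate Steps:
p(J, U) = U**2
-670*p(-1, 1 - 4) = -670*(1 - 4)**2 = -670*(-3)**2 = -670*9 = -6030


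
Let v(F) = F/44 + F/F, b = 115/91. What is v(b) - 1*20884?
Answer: -83615417/4004 ≈ -20883.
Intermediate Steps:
b = 115/91 (b = 115*(1/91) = 115/91 ≈ 1.2637)
v(F) = 1 + F/44 (v(F) = F*(1/44) + 1 = F/44 + 1 = 1 + F/44)
v(b) - 1*20884 = (1 + (1/44)*(115/91)) - 1*20884 = (1 + 115/4004) - 20884 = 4119/4004 - 20884 = -83615417/4004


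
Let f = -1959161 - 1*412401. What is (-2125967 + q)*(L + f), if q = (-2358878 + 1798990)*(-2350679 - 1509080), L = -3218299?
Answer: -12079860788273427525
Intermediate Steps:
q = 2161032746992 (q = -559888*(-3859759) = 2161032746992)
f = -2371562 (f = -1959161 - 412401 = -2371562)
(-2125967 + q)*(L + f) = (-2125967 + 2161032746992)*(-3218299 - 2371562) = 2161030621025*(-5589861) = -12079860788273427525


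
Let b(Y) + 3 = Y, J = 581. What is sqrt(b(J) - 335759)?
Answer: I*sqrt(335181) ≈ 578.95*I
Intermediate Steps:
b(Y) = -3 + Y
sqrt(b(J) - 335759) = sqrt((-3 + 581) - 335759) = sqrt(578 - 335759) = sqrt(-335181) = I*sqrt(335181)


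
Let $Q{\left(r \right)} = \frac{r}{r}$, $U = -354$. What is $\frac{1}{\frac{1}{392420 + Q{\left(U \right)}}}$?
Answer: $392421$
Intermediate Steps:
$Q{\left(r \right)} = 1$
$\frac{1}{\frac{1}{392420 + Q{\left(U \right)}}} = \frac{1}{\frac{1}{392420 + 1}} = \frac{1}{\frac{1}{392421}} = 392421$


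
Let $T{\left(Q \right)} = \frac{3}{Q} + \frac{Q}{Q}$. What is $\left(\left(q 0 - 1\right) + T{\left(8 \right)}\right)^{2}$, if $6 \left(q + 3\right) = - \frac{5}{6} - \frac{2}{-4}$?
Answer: $\frac{9}{64} \approx 0.14063$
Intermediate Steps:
$q = - \frac{55}{18}$ ($q = -3 + \frac{- \frac{5}{6} - \frac{2}{-4}}{6} = -3 + \frac{\left(-5\right) \frac{1}{6} - - \frac{1}{2}}{6} = -3 + \frac{- \frac{5}{6} + \frac{1}{2}}{6} = -3 + \frac{1}{6} \left(- \frac{1}{3}\right) = -3 - \frac{1}{18} = - \frac{55}{18} \approx -3.0556$)
$T{\left(Q \right)} = 1 + \frac{3}{Q}$ ($T{\left(Q \right)} = \frac{3}{Q} + 1 = 1 + \frac{3}{Q}$)
$\left(\left(q 0 - 1\right) + T{\left(8 \right)}\right)^{2} = \left(\left(\left(- \frac{55}{18}\right) 0 - 1\right) + \frac{3 + 8}{8}\right)^{2} = \left(\left(0 - 1\right) + \frac{1}{8} \cdot 11\right)^{2} = \left(-1 + \frac{11}{8}\right)^{2} = \left(\frac{3}{8}\right)^{2} = \frac{9}{64}$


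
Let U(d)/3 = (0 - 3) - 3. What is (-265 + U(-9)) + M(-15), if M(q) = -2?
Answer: -285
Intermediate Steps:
U(d) = -18 (U(d) = 3*((0 - 3) - 3) = 3*(-3 - 3) = 3*(-6) = -18)
(-265 + U(-9)) + M(-15) = (-265 - 18) - 2 = -283 - 2 = -285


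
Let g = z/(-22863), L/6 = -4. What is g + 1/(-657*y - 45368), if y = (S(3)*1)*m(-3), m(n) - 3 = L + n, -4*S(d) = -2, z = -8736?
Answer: 109145787/285665564 ≈ 0.38208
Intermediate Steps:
L = -24 (L = 6*(-4) = -24)
S(d) = ½ (S(d) = -¼*(-2) = ½)
m(n) = -21 + n (m(n) = 3 + (-24 + n) = -21 + n)
y = -12 (y = ((½)*1)*(-21 - 3) = (½)*(-24) = -12)
g = 2912/7621 (g = -8736/(-22863) = -8736*(-1/22863) = 2912/7621 ≈ 0.38210)
g + 1/(-657*y - 45368) = 2912/7621 + 1/(-657*(-12) - 45368) = 2912/7621 + 1/(7884 - 45368) = 2912/7621 + 1/(-37484) = 2912/7621 - 1/37484 = 109145787/285665564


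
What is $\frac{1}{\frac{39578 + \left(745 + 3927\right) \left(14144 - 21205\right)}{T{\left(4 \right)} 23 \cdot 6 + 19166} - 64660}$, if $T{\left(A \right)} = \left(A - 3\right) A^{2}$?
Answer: $- \frac{10687}{707496127} \approx -1.5105 \cdot 10^{-5}$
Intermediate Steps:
$T{\left(A \right)} = A^{2} \left(-3 + A\right)$ ($T{\left(A \right)} = \left(-3 + A\right) A^{2} = A^{2} \left(-3 + A\right)$)
$\frac{1}{\frac{39578 + \left(745 + 3927\right) \left(14144 - 21205\right)}{T{\left(4 \right)} 23 \cdot 6 + 19166} - 64660} = \frac{1}{\frac{39578 + \left(745 + 3927\right) \left(14144 - 21205\right)}{4^{2} \left(-3 + 4\right) 23 \cdot 6 + 19166} - 64660} = \frac{1}{\frac{39578 + 4672 \left(-7061\right)}{16 \cdot 1 \cdot 23 \cdot 6 + 19166} - 64660} = \frac{1}{\frac{39578 - 32988992}{16 \cdot 23 \cdot 6 + 19166} - 64660} = \frac{1}{- \frac{32949414}{368 \cdot 6 + 19166} - 64660} = \frac{1}{- \frac{32949414}{2208 + 19166} - 64660} = \frac{1}{- \frac{32949414}{21374} - 64660} = \frac{1}{\left(-32949414\right) \frac{1}{21374} - 64660} = \frac{1}{- \frac{16474707}{10687} - 64660} = \frac{1}{- \frac{707496127}{10687}} = - \frac{10687}{707496127}$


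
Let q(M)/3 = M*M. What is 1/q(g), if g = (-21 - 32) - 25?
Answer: 1/18252 ≈ 5.4789e-5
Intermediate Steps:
g = -78 (g = -53 - 25 = -78)
q(M) = 3*M² (q(M) = 3*(M*M) = 3*M²)
1/q(g) = 1/(3*(-78)²) = 1/(3*6084) = 1/18252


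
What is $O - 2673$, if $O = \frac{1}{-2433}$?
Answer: $- \frac{6503410}{2433} \approx -2673.0$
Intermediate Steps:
$O = - \frac{1}{2433} \approx -0.00041102$
$O - 2673 = - \frac{1}{2433} - 2673 = - \frac{6503410}{2433}$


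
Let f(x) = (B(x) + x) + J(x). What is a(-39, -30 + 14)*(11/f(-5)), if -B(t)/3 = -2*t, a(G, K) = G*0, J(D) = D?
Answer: 0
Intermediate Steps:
a(G, K) = 0
B(t) = 6*t (B(t) = -(-6)*t = 6*t)
f(x) = 8*x (f(x) = (6*x + x) + x = 7*x + x = 8*x)
a(-39, -30 + 14)*(11/f(-5)) = 0*(11/((8*(-5)))) = 0*(11/(-40)) = 0*(11*(-1/40)) = 0*(-11/40) = 0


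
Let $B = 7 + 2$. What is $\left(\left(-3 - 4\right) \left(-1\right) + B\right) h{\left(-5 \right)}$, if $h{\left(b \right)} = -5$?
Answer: $-80$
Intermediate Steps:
$B = 9$
$\left(\left(-3 - 4\right) \left(-1\right) + B\right) h{\left(-5 \right)} = \left(\left(-3 - 4\right) \left(-1\right) + 9\right) \left(-5\right) = \left(\left(-7\right) \left(-1\right) + 9\right) \left(-5\right) = \left(7 + 9\right) \left(-5\right) = 16 \left(-5\right) = -80$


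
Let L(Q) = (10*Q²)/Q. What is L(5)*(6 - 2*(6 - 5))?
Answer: 200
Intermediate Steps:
L(Q) = 10*Q
L(5)*(6 - 2*(6 - 5)) = (10*5)*(6 - 2*(6 - 5)) = 50*(6 - 2) = 50*4 = 200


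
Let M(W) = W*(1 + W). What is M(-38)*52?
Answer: 73112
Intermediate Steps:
M(-38)*52 = -38*(1 - 38)*52 = -38*(-37)*52 = 1406*52 = 73112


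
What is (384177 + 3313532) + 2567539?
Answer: 6265248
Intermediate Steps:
(384177 + 3313532) + 2567539 = 3697709 + 2567539 = 6265248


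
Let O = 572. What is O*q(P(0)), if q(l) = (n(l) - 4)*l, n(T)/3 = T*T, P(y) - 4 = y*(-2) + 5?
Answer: 1230372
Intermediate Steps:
P(y) = 9 - 2*y (P(y) = 4 + (y*(-2) + 5) = 4 + (-2*y + 5) = 4 + (5 - 2*y) = 9 - 2*y)
n(T) = 3*T² (n(T) = 3*(T*T) = 3*T²)
q(l) = l*(-4 + 3*l²) (q(l) = (3*l² - 4)*l = (-4 + 3*l²)*l = l*(-4 + 3*l²))
O*q(P(0)) = 572*((9 - 2*0)*(-4 + 3*(9 - 2*0)²)) = 572*((9 + 0)*(-4 + 3*(9 + 0)²)) = 572*(9*(-4 + 3*9²)) = 572*(9*(-4 + 3*81)) = 572*(9*(-4 + 243)) = 572*(9*239) = 572*2151 = 1230372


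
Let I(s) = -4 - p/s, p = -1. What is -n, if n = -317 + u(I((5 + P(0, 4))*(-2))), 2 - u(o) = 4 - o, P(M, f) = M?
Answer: 3231/10 ≈ 323.10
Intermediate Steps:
I(s) = -4 + 1/s (I(s) = -4 - (-1)/s = -4 + 1/s)
u(o) = -2 + o (u(o) = 2 - (4 - o) = 2 + (-4 + o) = -2 + o)
n = -3231/10 (n = -317 + (-2 + (-4 + 1/((5 + 0)*(-2)))) = -317 + (-2 + (-4 + 1/(5*(-2)))) = -317 + (-2 + (-4 + 1/(-10))) = -317 + (-2 + (-4 - 1/10)) = -317 + (-2 - 41/10) = -317 - 61/10 = -3231/10 ≈ -323.10)
-n = -1*(-3231/10) = 3231/10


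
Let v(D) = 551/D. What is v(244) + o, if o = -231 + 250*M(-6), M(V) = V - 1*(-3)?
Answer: -238813/244 ≈ -978.74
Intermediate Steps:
M(V) = 3 + V (M(V) = V + 3 = 3 + V)
o = -981 (o = -231 + 250*(3 - 6) = -231 + 250*(-3) = -231 - 750 = -981)
v(244) + o = 551/244 - 981 = -238813/244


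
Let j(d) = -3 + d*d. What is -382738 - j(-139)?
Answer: -402056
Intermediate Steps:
j(d) = -3 + d²
-382738 - j(-139) = -382738 - (-3 + (-139)²) = -382738 - (-3 + 19321) = -382738 - 1*19318 = -382738 - 19318 = -402056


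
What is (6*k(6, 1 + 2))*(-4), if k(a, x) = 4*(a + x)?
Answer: -864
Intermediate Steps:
k(a, x) = 4*a + 4*x
(6*k(6, 1 + 2))*(-4) = (6*(4*6 + 4*(1 + 2)))*(-4) = (6*(24 + 4*3))*(-4) = (6*(24 + 12))*(-4) = (6*36)*(-4) = 216*(-4) = -864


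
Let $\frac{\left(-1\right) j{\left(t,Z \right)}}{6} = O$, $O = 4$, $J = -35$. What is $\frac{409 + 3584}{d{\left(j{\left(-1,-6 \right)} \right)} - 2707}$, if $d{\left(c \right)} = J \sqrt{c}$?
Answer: $- \frac{10809051}{7357249} + \frac{279510 i \sqrt{6}}{7357249} \approx -1.4692 + 0.093059 i$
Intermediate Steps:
$j{\left(t,Z \right)} = -24$ ($j{\left(t,Z \right)} = \left(-6\right) 4 = -24$)
$d{\left(c \right)} = - 35 \sqrt{c}$
$\frac{409 + 3584}{d{\left(j{\left(-1,-6 \right)} \right)} - 2707} = \frac{409 + 3584}{- 35 \sqrt{-24} - 2707} = \frac{3993}{- 35 \cdot 2 i \sqrt{6} - 2707} = \frac{3993}{- 70 i \sqrt{6} - 2707} = \frac{3993}{-2707 - 70 i \sqrt{6}}$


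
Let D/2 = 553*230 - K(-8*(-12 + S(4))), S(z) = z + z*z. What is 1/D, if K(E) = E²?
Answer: 1/246188 ≈ 4.0619e-6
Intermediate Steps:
S(z) = z + z²
D = 246188 (D = 2*(553*230 - (-8*(-12 + 4*(1 + 4)))²) = 2*(127190 - (-8*(-12 + 4*5))²) = 2*(127190 - (-8*(-12 + 20))²) = 2*(127190 - (-8*8)²) = 2*(127190 - 1*(-64)²) = 2*(127190 - 1*4096) = 2*(127190 - 4096) = 2*123094 = 246188)
1/D = 1/246188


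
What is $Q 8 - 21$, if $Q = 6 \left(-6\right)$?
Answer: $-309$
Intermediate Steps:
$Q = -36$
$Q 8 - 21 = \left(-36\right) 8 - 21 = -288 - 21 = -309$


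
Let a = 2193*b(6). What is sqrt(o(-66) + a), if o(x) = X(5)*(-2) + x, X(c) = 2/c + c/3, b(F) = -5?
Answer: I*sqrt(2482905)/15 ≈ 105.05*I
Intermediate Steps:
X(c) = 2/c + c/3 (X(c) = 2/c + c*(1/3) = 2/c + c/3)
o(x) = -62/15 + x (o(x) = (2/5 + (1/3)*5)*(-2) + x = (2*(1/5) + 5/3)*(-2) + x = (2/5 + 5/3)*(-2) + x = (31/15)*(-2) + x = -62/15 + x)
a = -10965 (a = 2193*(-5) = -10965)
sqrt(o(-66) + a) = sqrt((-62/15 - 66) - 10965) = sqrt(-1052/15 - 10965) = sqrt(-165527/15) = I*sqrt(2482905)/15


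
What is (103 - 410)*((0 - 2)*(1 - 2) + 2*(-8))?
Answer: 4298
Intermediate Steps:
(103 - 410)*((0 - 2)*(1 - 2) + 2*(-8)) = -307*(-2*(-1) - 16) = -307*(2 - 16) = -307*(-14) = 4298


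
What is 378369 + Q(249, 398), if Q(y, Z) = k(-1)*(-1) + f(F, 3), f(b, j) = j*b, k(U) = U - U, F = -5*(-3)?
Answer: 378414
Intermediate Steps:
F = 15
k(U) = 0
f(b, j) = b*j
Q(y, Z) = 45 (Q(y, Z) = 0*(-1) + 15*3 = 0 + 45 = 45)
378369 + Q(249, 398) = 378369 + 45 = 378414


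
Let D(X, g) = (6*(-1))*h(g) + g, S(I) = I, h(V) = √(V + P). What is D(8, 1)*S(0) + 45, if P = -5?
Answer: 45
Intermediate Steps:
h(V) = √(-5 + V) (h(V) = √(V - 5) = √(-5 + V))
D(X, g) = g - 6*√(-5 + g) (D(X, g) = (6*(-1))*√(-5 + g) + g = -6*√(-5 + g) + g = g - 6*√(-5 + g))
D(8, 1)*S(0) + 45 = (1 - 6*√(-5 + 1))*0 + 45 = (1 - 12*I)*0 + 45 = 0 + 45 = 45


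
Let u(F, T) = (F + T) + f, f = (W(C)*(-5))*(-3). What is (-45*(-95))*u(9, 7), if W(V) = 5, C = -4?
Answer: 389025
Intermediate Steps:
f = 75 (f = (5*(-5))*(-3) = -25*(-3) = 75)
u(F, T) = 75 + F + T (u(F, T) = (F + T) + 75 = 75 + F + T)
(-45*(-95))*u(9, 7) = (-45*(-95))*(75 + 9 + 7) = 4275*91 = 389025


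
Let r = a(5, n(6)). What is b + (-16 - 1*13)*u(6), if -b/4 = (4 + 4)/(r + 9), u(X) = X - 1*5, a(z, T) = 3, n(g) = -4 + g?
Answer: -95/3 ≈ -31.667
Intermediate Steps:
r = 3
u(X) = -5 + X (u(X) = X - 5 = -5 + X)
b = -8/3 (b = -4*(4 + 4)/(3 + 9) = -32/12 = -4*2/3 = -8/3 ≈ -2.6667)
b + (-16 - 1*13)*u(6) = -8/3 + (-16 - 1*13)*(-5 + 6) = -8/3 + (-16 - 13)*1 = -8/3 - 29*1 = -8/3 - 29 = -95/3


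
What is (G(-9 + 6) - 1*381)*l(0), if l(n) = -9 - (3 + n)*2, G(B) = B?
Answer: 5760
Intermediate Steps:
l(n) = -15 - 2*n (l(n) = -9 - (6 + 2*n) = -9 + (-6 - 2*n) = -15 - 2*n)
(G(-9 + 6) - 1*381)*l(0) = ((-9 + 6) - 1*381)*(-15 - 2*0) = (-3 - 381)*(-15 + 0) = -384*(-15) = 5760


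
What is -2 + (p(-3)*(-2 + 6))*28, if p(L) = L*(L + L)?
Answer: 2014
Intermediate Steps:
p(L) = 2*L² (p(L) = L*(2*L) = 2*L²)
-2 + (p(-3)*(-2 + 6))*28 = -2 + ((2*(-3)²)*(-2 + 6))*28 = -2 + ((2*9)*4)*28 = -2 + (18*4)*28 = -2 + 72*28 = -2 + 2016 = 2014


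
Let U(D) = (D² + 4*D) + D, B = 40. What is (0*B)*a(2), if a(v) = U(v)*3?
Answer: 0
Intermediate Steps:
U(D) = D² + 5*D
a(v) = 3*v*(5 + v) (a(v) = (v*(5 + v))*3 = 3*v*(5 + v))
(0*B)*a(2) = (0*40)*(3*2*(5 + 2)) = 0*(3*2*7) = 0*42 = 0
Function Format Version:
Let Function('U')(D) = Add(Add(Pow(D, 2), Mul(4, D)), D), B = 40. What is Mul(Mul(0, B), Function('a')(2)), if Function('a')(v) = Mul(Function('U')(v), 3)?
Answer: 0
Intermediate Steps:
Function('U')(D) = Add(Pow(D, 2), Mul(5, D))
Function('a')(v) = Mul(3, v, Add(5, v)) (Function('a')(v) = Mul(Mul(v, Add(5, v)), 3) = Mul(3, v, Add(5, v)))
Mul(Mul(0, B), Function('a')(2)) = Mul(Mul(0, 40), Mul(3, 2, Add(5, 2))) = Mul(0, Mul(3, 2, 7)) = Mul(0, 42) = 0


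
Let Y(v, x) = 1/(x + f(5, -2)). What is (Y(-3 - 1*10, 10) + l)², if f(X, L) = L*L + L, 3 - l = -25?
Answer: 113569/144 ≈ 788.67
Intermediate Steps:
l = 28 (l = 3 - 1*(-25) = 3 + 25 = 28)
f(X, L) = L + L² (f(X, L) = L² + L = L + L²)
Y(v, x) = 1/(2 + x) (Y(v, x) = 1/(x - 2*(1 - 2)) = 1/(x - 2*(-1)) = 1/(x + 2) = 1/(2 + x))
(Y(-3 - 1*10, 10) + l)² = (1/(2 + 10) + 28)² = (1/12 + 28)² = (337/12)² = 113569/144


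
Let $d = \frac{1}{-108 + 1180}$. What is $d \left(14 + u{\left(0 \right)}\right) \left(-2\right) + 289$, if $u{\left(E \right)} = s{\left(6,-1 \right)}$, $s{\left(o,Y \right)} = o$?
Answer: $\frac{38721}{134} \approx 288.96$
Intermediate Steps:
$u{\left(E \right)} = 6$
$d = \frac{1}{1072} \approx 0.00093284$
$d \left(14 + u{\left(0 \right)}\right) \left(-2\right) + 289 = \frac{\left(14 + 6\right) \left(-2\right)}{1072} + 289 = \frac{20 \left(-2\right)}{1072} + 289 = \frac{1}{1072} \left(-40\right) + 289 = - \frac{5}{134} + 289 = \frac{38721}{134}$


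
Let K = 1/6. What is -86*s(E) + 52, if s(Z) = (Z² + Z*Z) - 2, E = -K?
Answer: 1973/9 ≈ 219.22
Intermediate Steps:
K = ⅙ ≈ 0.16667
E = -⅙ (E = -1*⅙ = -⅙ ≈ -0.16667)
s(Z) = -2 + 2*Z² (s(Z) = (Z² + Z²) - 2 = 2*Z² - 2 = -2 + 2*Z²)
-86*s(E) + 52 = -86*(-2 + 2*(-⅙)²) + 52 = -86*(-2 + 2*(1/36)) + 52 = -86*(-2 + 1/18) + 52 = -86*(-35/18) + 52 = 1505/9 + 52 = 1973/9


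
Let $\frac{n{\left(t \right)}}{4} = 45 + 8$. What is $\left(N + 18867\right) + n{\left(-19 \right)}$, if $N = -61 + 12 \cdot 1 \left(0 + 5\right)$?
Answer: $19078$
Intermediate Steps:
$n{\left(t \right)} = 212$ ($n{\left(t \right)} = 4 \left(45 + 8\right) = 4 \cdot 53 = 212$)
$N = -1$ ($N = -61 + 12 \cdot 1 \cdot 5 = -61 + 12 \cdot 5 = -61 + 60 = -1$)
$\left(N + 18867\right) + n{\left(-19 \right)} = \left(-1 + 18867\right) + 212 = 18866 + 212 = 19078$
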